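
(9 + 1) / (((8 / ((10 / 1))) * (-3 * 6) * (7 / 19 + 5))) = -475 / 3672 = -0.13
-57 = -57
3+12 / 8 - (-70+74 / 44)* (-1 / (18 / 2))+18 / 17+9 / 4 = 163 / 748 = 0.22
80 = 80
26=26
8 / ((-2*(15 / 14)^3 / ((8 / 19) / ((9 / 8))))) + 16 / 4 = 1606036 / 577125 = 2.78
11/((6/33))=121/2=60.50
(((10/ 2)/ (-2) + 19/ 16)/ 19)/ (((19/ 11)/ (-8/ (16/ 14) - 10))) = 3927/ 5776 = 0.68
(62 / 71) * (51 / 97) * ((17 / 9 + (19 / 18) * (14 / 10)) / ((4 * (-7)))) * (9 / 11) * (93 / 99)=-4950111 / 116665780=-0.04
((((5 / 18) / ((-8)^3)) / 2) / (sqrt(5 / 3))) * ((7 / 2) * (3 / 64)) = -7 * sqrt(15) / 786432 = -0.00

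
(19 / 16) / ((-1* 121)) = -19 / 1936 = -0.01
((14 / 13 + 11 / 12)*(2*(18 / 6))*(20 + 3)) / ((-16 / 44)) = -78683 / 104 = -756.57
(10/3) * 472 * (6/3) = 3146.67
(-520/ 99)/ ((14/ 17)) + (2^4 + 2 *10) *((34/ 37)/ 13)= -1277788/ 333333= -3.83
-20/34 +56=942/17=55.41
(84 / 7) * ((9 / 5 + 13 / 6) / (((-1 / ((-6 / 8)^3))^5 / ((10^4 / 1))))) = 213439991625 / 33554432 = 6361.01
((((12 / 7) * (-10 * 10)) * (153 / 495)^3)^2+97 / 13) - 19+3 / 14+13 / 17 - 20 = -4732073352033 / 959211703450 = -4.93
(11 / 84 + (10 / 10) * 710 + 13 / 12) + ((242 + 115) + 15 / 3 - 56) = 14241 / 14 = 1017.21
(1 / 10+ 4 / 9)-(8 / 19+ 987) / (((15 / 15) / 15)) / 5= -5064539 / 1710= -2961.72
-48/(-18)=8/3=2.67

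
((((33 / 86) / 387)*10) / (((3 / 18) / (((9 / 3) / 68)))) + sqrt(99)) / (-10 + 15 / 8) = -24*sqrt(11) / 65 - 132 / 408629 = -1.22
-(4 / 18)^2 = -4 / 81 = -0.05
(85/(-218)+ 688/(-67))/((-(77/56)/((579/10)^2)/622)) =32462169823458/2008325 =16163803.08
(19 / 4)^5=2476099 / 1024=2418.07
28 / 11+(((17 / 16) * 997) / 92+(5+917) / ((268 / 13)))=63772213 / 1084864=58.78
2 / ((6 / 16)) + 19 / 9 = 67 / 9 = 7.44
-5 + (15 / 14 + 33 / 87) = -1441 / 406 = -3.55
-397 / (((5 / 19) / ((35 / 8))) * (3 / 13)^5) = -19604641693 / 1944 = -10084692.23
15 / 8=1.88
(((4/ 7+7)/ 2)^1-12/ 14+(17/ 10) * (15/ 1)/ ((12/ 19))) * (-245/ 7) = -12125/ 8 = -1515.62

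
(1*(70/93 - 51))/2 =-4673/186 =-25.12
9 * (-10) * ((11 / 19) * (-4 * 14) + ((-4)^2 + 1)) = 1387.89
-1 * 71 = -71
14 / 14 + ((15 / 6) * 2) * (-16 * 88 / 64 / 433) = 323 / 433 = 0.75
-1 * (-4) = 4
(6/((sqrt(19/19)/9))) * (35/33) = 630/11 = 57.27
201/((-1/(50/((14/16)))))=-80400/7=-11485.71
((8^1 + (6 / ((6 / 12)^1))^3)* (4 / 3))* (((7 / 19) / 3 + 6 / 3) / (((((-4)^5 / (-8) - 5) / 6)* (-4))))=-420112 / 7011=-59.92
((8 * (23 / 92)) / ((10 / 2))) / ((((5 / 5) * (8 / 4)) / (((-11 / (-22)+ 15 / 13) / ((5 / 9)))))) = 387 / 650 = 0.60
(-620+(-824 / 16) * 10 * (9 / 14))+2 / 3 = -39917 / 42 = -950.40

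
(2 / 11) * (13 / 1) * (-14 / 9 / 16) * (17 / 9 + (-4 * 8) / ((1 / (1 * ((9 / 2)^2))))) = 148.48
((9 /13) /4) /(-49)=-9 /2548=-0.00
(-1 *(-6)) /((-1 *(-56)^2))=-3 /1568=-0.00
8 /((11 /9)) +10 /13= 7.31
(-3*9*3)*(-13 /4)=1053 /4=263.25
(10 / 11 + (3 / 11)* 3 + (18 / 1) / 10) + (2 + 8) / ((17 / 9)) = 8248 / 935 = 8.82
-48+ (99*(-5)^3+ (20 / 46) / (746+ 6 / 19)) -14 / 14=-405196317 / 32614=-12424.00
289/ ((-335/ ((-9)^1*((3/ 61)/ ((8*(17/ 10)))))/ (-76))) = -8721/ 4087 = -2.13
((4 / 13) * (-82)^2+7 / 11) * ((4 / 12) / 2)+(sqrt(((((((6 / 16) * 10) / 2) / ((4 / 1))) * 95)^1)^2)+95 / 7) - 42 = 11564489 / 32032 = 361.03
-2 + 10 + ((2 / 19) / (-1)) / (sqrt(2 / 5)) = 8 - sqrt(10) / 19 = 7.83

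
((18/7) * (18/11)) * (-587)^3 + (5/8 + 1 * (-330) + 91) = -524263258615/616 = -851076718.53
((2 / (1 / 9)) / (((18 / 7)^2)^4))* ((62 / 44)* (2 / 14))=0.00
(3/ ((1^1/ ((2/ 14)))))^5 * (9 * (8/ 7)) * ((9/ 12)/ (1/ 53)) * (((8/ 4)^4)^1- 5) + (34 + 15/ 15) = 11767841/ 117649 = 100.02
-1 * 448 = -448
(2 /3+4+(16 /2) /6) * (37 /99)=74 /33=2.24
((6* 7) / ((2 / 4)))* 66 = 5544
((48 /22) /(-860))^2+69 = 69.00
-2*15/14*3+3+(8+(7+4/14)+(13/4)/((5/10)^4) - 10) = 53.86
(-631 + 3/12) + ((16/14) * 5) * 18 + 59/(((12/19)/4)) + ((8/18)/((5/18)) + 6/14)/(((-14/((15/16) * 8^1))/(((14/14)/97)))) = -2199271/14259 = -154.24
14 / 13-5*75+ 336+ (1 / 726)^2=-259848455 / 6851988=-37.92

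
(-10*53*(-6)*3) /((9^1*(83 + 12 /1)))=212 /19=11.16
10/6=5/3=1.67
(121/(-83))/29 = -121/2407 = -0.05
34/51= 2/3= 0.67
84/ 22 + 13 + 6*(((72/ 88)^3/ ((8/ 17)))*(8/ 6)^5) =61553/ 1331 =46.25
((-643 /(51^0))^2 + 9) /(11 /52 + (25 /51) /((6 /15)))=1096490616 /3811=287717.30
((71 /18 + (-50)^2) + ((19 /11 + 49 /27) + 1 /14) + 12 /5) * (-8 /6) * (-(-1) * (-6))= 208728104 /10395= 20079.66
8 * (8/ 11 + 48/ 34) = 3200/ 187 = 17.11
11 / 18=0.61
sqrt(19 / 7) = sqrt(133) / 7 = 1.65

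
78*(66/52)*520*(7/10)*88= 3171168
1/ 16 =0.06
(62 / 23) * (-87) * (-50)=269700 / 23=11726.09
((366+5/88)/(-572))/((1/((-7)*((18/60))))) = 1.34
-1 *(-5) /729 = 5 /729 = 0.01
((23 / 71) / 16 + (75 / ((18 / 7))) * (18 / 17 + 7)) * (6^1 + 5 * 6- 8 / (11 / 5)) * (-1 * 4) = -1212088597 / 39831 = -30430.78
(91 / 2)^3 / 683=753571 / 5464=137.92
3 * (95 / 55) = 57 / 11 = 5.18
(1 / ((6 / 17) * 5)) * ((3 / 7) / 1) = 17 / 70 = 0.24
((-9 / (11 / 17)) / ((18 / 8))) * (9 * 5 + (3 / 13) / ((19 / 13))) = -5304 / 19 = -279.16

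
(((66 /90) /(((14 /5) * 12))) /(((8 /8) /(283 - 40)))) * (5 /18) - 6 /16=123 /112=1.10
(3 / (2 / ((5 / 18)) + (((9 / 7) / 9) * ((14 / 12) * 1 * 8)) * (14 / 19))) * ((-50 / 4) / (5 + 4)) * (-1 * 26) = 30875 / 2332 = 13.24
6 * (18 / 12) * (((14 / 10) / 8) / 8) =63 / 320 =0.20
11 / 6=1.83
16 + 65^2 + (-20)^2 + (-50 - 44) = 4547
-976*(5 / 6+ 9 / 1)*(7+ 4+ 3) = -403088 / 3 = -134362.67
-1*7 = -7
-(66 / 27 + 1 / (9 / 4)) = -26 / 9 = -2.89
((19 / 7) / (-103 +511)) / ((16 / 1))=0.00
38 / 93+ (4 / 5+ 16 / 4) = 2422 / 465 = 5.21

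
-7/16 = -0.44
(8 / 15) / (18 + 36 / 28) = 56 / 2025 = 0.03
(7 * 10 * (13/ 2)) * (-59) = -26845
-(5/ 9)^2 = -25/ 81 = -0.31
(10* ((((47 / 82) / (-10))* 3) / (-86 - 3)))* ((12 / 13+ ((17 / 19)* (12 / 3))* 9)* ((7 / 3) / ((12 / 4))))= 448756 / 901303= 0.50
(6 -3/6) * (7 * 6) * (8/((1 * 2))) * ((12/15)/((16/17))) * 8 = 31416/5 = 6283.20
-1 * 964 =-964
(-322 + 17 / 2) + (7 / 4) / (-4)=-5023 / 16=-313.94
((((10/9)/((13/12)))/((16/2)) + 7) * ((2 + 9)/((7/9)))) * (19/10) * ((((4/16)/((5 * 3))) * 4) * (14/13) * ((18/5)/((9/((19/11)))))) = 200716/21125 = 9.50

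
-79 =-79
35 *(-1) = -35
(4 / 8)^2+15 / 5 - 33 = -119 / 4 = -29.75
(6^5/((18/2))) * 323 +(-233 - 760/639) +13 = 178185668/639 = 278850.81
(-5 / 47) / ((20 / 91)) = -91 / 188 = -0.48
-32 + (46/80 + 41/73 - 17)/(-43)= -3971599/125560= -31.63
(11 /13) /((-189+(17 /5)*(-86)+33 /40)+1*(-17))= -440 /258739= -0.00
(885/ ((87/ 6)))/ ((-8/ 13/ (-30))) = 172575/ 58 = 2975.43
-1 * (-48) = 48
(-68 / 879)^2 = 4624 / 772641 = 0.01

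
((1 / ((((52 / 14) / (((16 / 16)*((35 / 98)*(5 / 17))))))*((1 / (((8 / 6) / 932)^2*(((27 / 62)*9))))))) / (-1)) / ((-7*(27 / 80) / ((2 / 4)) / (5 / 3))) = 0.00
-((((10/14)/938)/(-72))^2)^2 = -625/49949770747051617878016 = -0.00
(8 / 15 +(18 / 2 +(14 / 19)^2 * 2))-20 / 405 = 10.57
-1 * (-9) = 9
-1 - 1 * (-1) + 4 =4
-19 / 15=-1.27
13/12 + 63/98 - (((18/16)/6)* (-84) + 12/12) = 16.48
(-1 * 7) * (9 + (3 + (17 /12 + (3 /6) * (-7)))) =-833 /12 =-69.42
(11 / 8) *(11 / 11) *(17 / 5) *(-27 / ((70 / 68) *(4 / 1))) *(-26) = 1115829 / 1400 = 797.02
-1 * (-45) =45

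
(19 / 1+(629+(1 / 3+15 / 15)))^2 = 3794704 / 9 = 421633.78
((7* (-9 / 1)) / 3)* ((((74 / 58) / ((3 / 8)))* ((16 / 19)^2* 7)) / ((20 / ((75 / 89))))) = -13923840 / 931741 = -14.94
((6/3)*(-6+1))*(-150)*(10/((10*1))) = 1500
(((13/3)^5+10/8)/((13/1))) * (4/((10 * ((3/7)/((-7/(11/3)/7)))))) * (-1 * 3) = 10404709/115830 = 89.83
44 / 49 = 0.90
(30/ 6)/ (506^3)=5/ 129554216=0.00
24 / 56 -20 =-137 / 7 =-19.57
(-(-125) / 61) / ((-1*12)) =-125 / 732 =-0.17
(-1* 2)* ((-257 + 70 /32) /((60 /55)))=14949 /32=467.16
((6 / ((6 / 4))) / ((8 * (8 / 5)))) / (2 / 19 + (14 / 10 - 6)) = -0.07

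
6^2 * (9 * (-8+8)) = 0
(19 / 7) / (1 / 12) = 228 / 7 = 32.57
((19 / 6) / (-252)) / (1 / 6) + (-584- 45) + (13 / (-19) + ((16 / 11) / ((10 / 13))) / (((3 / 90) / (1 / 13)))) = -625.40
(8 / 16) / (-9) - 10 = -181 / 18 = -10.06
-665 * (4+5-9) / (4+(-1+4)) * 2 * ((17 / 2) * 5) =0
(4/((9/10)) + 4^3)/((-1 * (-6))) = 308/27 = 11.41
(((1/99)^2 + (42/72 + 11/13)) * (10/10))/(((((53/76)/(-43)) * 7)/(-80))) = 47620838480/47270223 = 1007.42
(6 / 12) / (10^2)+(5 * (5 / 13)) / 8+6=8119 / 1300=6.25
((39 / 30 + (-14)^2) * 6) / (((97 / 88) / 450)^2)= 1856387808000 / 9409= 197299161.23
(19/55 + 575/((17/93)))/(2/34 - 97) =-367681/11330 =-32.45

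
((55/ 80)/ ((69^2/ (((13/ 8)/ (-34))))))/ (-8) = 143/ 165758976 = 0.00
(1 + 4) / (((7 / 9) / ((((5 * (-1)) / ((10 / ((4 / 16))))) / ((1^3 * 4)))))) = -45 / 224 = -0.20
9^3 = 729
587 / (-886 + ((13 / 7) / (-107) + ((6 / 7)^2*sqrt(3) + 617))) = -2170441684789 / 994673628026 - 2963768283*sqrt(3) / 497336814013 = -2.19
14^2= 196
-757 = -757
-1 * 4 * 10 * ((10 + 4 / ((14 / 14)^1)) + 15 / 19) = -11240 / 19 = -591.58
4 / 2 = 2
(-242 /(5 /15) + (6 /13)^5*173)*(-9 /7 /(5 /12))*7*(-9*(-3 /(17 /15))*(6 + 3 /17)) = 246364800733800 /107303677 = 2295958.61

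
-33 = -33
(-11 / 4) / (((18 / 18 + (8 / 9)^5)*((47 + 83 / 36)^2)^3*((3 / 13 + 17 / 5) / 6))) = -626616998272512 / 3080367730636066064453125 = -0.00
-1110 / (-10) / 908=111 / 908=0.12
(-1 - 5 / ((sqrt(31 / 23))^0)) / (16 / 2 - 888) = 0.01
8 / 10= 4 / 5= 0.80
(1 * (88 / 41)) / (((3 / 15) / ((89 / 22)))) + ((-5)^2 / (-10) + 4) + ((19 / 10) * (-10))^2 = 33285 / 82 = 405.91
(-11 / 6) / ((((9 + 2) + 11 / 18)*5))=-3 / 95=-0.03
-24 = -24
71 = 71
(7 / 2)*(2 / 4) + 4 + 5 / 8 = 51 / 8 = 6.38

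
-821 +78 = -743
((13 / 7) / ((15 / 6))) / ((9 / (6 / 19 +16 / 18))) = 5356 / 53865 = 0.10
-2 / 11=-0.18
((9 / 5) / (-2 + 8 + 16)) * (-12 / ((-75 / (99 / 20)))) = 81 / 1250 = 0.06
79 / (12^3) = 79 / 1728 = 0.05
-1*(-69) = 69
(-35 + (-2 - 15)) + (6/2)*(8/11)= -548/11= -49.82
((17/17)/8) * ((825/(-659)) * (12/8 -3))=0.23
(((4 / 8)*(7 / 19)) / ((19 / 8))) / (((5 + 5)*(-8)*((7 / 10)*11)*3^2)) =-1 / 71478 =-0.00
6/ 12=1/ 2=0.50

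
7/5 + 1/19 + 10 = 1088/95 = 11.45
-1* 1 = -1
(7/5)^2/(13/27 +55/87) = 38367/21800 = 1.76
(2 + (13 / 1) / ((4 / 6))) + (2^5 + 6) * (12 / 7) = 1213 / 14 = 86.64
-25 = -25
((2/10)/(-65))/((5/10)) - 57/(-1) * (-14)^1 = -259352/325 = -798.01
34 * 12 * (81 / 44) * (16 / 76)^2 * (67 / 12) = 738072 / 3971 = 185.87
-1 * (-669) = 669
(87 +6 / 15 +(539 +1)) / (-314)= -2.00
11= 11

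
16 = 16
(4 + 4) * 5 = 40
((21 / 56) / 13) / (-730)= -3 / 75920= -0.00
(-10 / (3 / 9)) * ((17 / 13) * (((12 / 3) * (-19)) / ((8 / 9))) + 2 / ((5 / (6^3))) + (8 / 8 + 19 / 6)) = 8284 / 13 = 637.23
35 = 35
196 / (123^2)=196 / 15129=0.01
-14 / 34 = -7 / 17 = -0.41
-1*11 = -11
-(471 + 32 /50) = -11791 /25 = -471.64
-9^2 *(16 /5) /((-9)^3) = 16 /45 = 0.36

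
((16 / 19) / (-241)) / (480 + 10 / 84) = -672 / 92335535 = -0.00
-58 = -58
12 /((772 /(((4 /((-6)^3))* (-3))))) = 1 /1158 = 0.00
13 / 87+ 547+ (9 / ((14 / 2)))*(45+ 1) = 369232 / 609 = 606.29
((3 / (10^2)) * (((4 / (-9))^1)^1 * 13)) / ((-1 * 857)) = 13 / 64275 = 0.00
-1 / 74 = -0.01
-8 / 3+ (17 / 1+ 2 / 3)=15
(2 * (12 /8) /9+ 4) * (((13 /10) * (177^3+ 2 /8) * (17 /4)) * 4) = 63725820509 /120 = 531048504.24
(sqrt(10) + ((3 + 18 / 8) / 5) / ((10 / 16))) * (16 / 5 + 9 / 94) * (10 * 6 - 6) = 1756566 / 5875 + 41823 * sqrt(10) / 235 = 861.78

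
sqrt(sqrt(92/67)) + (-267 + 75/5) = -250.92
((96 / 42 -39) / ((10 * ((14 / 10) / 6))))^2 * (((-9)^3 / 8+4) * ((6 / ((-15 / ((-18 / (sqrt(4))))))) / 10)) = -3728928393 / 480200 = -7765.37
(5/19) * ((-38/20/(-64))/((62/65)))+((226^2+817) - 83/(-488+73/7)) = 1376728608975/26530048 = 51893.18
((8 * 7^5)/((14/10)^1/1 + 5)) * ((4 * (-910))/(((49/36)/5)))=-280917000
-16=-16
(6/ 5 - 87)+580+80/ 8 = 2521/ 5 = 504.20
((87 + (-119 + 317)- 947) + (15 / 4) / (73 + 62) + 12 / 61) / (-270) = 1453259 / 592920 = 2.45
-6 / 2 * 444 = -1332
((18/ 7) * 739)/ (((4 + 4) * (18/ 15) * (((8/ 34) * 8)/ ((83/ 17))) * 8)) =920055/ 14336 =64.18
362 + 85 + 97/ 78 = 34963/ 78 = 448.24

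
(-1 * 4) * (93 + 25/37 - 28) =-9720/37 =-262.70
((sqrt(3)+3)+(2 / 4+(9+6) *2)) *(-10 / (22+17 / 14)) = -938 / 65 - 28 *sqrt(3) / 65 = -15.18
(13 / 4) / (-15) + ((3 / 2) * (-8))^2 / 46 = 4021 / 1380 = 2.91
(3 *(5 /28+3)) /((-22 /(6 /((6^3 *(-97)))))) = 89 /717024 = 0.00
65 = 65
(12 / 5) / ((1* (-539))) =-12 / 2695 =-0.00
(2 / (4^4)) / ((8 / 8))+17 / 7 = 2183 / 896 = 2.44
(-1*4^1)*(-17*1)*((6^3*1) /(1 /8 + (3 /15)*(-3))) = -587520 /19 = -30922.11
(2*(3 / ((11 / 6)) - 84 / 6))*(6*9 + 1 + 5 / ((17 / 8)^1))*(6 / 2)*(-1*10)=468000 / 11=42545.45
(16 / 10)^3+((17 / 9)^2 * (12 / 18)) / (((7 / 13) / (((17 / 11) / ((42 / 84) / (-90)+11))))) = 2425887592 / 514292625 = 4.72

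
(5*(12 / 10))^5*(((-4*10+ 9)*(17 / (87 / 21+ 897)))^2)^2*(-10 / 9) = -25001633779538535 / 24739263404164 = -1010.61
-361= -361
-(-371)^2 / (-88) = 137641 / 88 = 1564.10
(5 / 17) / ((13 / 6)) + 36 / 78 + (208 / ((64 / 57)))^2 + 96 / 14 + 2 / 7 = 849619891 / 24752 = 34325.30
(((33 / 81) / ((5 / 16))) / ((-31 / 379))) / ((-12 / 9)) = 11.95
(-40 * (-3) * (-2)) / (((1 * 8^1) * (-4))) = 15 / 2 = 7.50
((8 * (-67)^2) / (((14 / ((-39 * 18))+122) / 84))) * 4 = 4235317632 / 42815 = 98921.35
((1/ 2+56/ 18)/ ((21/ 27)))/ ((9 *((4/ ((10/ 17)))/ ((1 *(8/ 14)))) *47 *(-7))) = -0.00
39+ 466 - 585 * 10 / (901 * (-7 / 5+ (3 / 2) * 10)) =15455545 / 30634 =504.52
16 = 16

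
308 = 308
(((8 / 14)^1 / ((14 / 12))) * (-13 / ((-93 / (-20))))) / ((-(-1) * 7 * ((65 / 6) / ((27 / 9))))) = -576 / 10633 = -0.05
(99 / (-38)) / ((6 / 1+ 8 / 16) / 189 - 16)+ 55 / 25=270974 / 114665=2.36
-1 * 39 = -39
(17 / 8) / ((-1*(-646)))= 1 / 304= 0.00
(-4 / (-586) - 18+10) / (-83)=2342 / 24319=0.10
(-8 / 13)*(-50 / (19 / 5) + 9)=632 / 247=2.56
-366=-366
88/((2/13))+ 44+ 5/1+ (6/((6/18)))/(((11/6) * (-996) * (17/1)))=9638532/15521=621.00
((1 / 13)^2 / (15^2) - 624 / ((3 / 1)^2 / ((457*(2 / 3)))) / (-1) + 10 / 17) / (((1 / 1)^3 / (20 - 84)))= -291310392896 / 215475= -1351945.20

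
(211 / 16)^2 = 173.91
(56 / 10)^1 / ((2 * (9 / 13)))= 4.04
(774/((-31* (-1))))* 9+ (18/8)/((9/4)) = 6997/31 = 225.71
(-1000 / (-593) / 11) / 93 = 1000 / 606639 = 0.00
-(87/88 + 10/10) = -175/88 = -1.99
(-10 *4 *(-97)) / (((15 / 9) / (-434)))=-1010352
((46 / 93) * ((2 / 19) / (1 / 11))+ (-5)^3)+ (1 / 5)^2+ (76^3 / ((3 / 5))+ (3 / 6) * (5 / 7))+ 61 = 150811843671 / 206150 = 731563.64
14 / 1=14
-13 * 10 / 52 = -5 / 2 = -2.50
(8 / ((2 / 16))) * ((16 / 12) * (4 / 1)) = 1024 / 3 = 341.33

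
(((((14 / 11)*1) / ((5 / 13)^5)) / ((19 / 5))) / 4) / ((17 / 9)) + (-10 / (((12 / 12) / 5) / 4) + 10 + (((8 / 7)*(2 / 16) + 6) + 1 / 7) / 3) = -17033951861 / 93266250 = -182.64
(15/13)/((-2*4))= -15/104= -0.14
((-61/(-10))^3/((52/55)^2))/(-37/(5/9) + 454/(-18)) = -247182309/89383424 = -2.77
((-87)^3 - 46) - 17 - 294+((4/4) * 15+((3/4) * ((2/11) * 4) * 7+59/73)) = -529048820/803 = -658840.37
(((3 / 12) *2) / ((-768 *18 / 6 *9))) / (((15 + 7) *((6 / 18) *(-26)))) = 1 / 7907328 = 0.00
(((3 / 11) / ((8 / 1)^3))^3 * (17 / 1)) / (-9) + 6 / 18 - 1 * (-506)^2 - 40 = -137238987445108889 / 535931387904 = -256075.67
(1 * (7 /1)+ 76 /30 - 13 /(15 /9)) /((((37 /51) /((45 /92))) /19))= 37791 /1702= 22.20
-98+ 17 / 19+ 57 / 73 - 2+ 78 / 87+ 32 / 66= -128678218 / 1327359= -96.94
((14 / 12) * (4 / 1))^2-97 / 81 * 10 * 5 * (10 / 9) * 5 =-226624 / 729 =-310.87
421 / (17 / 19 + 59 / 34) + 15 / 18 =1640291 / 10194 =160.91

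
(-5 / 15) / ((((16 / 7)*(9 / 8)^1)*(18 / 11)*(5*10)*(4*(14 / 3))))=-11 / 129600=-0.00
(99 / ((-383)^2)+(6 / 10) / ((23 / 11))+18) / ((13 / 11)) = 3393481872 / 219300055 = 15.47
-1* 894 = -894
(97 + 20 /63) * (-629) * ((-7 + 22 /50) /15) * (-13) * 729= -253702573.76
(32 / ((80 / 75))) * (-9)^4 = 196830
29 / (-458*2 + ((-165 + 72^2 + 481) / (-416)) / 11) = -3016 / 95389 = -0.03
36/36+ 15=16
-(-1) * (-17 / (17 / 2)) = -2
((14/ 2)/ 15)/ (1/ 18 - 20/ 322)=-6762/ 95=-71.18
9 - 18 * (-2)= 45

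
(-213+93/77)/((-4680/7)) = 453/1430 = 0.32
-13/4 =-3.25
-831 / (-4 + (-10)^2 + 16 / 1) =-831 / 112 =-7.42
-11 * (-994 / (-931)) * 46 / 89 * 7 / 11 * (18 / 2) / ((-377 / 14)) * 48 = 39505536 / 637507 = 61.97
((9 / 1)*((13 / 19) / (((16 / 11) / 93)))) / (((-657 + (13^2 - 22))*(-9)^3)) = 4433 / 4186080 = 0.00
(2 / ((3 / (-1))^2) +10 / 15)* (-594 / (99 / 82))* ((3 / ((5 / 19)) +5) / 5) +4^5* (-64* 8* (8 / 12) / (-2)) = 12999616 / 75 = 173328.21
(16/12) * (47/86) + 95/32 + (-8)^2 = 279455/4128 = 67.70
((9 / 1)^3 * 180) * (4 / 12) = 43740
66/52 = 33/26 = 1.27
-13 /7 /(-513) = 13 /3591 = 0.00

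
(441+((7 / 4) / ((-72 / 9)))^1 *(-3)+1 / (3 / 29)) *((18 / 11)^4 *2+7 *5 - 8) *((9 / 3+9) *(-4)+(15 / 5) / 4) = -881575.91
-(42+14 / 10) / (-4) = 217 / 20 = 10.85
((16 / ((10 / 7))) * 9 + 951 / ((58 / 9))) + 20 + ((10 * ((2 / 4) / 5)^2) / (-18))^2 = 252159509 / 939600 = 268.37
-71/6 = -11.83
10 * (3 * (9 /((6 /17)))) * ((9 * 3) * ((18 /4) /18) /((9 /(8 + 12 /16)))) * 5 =401625 /16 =25101.56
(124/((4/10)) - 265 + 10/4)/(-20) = -19/8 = -2.38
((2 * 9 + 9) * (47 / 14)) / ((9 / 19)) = 2679 / 14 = 191.36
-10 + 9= -1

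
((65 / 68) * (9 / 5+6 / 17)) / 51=793 / 19652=0.04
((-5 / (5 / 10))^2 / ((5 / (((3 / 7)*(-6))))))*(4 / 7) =-1440 / 49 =-29.39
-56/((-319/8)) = 448/319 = 1.40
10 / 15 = 2 / 3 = 0.67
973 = 973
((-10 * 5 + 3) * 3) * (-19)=2679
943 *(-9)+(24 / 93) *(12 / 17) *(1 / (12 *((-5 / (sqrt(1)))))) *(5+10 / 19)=-8487.02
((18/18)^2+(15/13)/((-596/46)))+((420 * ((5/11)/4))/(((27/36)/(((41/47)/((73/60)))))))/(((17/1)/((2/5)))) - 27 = -62177155993/2485546778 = -25.02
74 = 74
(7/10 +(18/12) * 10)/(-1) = -157/10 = -15.70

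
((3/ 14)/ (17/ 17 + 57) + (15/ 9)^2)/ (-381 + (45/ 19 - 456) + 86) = -386213/ 103948992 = -0.00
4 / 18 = 2 / 9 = 0.22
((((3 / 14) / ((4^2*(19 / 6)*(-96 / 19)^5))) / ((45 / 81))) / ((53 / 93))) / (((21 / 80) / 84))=-4039951 / 3112173568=-0.00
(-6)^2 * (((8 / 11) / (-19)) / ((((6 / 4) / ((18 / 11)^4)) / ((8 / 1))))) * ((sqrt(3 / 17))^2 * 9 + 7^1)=-23541497856 / 52019473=-452.55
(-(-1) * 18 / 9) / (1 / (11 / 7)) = 22 / 7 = 3.14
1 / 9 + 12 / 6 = 19 / 9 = 2.11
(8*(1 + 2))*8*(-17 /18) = -544 /3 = -181.33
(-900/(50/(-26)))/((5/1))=468/5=93.60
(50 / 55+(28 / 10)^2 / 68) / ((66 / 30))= 0.47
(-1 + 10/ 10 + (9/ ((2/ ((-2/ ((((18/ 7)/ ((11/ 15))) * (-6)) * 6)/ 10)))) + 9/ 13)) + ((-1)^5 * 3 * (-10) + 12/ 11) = 49097011/ 1544400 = 31.79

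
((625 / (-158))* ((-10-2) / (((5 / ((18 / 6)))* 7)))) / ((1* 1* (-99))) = -250 / 6083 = -0.04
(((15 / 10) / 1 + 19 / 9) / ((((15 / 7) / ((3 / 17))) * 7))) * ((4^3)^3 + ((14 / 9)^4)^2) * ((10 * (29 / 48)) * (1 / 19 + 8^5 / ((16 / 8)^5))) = 25870453508450267600 / 375410453841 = 68912448.34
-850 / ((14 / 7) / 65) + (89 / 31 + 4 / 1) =-856162 / 31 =-27618.13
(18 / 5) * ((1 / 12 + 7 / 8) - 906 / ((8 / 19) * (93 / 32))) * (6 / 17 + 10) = -27558.94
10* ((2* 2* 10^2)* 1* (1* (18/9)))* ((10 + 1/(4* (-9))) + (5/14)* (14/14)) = 82634.92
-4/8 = -1/2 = -0.50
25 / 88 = 0.28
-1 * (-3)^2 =-9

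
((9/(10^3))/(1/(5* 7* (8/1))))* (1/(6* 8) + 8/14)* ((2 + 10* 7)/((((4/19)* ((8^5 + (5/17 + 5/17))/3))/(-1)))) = -5206437/111413200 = -0.05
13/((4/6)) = 39/2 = 19.50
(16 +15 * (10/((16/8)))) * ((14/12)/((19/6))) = 637/19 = 33.53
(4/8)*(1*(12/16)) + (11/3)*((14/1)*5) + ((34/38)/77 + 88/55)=45409171/175560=258.65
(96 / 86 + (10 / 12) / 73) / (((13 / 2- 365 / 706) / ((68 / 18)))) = 127455239 / 178998336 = 0.71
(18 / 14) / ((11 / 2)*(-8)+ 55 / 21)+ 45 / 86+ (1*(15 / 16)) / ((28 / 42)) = 2270043 / 1195744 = 1.90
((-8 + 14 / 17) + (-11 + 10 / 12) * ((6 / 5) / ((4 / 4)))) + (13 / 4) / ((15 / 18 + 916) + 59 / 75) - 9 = -221302319 / 7799770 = -28.37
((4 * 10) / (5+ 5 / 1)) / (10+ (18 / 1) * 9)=1 / 43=0.02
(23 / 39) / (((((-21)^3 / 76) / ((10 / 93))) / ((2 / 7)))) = -34960 / 235127529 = -0.00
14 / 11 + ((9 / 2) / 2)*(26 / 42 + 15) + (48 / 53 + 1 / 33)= 457295 / 12243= 37.35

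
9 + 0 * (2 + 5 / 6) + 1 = 10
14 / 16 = 7 / 8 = 0.88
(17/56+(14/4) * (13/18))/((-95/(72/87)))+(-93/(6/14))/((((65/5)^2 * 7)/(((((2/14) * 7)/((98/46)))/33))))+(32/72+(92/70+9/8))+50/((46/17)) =8866338092951/415582647480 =21.33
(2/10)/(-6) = -1/30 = -0.03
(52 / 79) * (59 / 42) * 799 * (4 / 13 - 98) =-119738140 / 1659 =-72174.89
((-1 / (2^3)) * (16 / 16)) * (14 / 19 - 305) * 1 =38.03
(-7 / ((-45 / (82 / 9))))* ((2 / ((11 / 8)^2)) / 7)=10496 / 49005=0.21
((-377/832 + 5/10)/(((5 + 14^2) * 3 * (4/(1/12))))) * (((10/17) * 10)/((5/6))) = 0.00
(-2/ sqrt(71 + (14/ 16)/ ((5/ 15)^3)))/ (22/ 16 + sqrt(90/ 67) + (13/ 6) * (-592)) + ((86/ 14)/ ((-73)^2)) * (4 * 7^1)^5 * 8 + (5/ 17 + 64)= 13824 * sqrt(253595)/ 47961064463839 + 197790432 * sqrt(1514)/ 47961064463839 + 14383857749/ 90593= 158774.49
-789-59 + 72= -776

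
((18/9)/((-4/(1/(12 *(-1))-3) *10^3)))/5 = 37/120000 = 0.00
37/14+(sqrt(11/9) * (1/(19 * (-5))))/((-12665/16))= 16 * sqrt(11)/3609525+37/14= 2.64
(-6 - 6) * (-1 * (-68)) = -816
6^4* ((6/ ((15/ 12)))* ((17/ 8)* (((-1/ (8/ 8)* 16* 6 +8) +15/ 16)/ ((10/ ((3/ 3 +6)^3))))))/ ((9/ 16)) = -1754477928/ 25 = -70179117.12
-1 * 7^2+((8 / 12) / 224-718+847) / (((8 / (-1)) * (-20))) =-518179 / 10752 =-48.19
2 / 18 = 1 / 9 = 0.11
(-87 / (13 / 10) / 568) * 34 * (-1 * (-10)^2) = 369750 / 923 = 400.60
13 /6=2.17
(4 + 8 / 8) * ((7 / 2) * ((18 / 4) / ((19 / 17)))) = 5355 / 76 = 70.46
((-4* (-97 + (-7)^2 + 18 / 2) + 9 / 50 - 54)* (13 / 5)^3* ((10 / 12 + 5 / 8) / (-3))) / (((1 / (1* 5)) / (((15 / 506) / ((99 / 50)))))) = -26190437 / 400752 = -65.35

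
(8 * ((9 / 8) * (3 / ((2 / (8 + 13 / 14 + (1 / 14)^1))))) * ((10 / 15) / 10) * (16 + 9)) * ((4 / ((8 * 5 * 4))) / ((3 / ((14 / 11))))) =2.15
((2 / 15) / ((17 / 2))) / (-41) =-4 / 10455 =-0.00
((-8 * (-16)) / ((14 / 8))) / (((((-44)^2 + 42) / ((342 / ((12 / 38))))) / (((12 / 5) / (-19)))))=-175104 / 34615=-5.06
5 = 5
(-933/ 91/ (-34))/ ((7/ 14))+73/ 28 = 19865/ 6188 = 3.21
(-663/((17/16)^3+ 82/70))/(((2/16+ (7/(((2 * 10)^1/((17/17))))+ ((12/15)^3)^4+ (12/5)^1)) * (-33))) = 61880000000000000/21496057272148503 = 2.88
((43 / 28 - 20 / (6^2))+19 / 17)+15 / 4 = 6263 / 1071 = 5.85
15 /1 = 15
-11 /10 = -1.10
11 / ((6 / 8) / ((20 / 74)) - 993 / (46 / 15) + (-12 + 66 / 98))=-495880 / 14982603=-0.03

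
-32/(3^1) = -32/3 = -10.67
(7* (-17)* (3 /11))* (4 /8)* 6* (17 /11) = -18207 /121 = -150.47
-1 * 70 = -70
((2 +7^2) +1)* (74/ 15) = 3848/ 15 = 256.53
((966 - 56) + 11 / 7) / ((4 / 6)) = 19143 / 14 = 1367.36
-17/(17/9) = -9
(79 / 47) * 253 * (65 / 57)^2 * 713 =60209338475 / 152703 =394290.48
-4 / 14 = -2 / 7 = -0.29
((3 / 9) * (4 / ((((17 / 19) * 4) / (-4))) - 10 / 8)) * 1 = -389 / 204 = -1.91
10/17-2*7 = -228/17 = -13.41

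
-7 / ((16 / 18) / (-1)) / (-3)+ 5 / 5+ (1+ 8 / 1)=59 / 8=7.38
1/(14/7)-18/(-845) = 881/1690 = 0.52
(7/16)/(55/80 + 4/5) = 5/17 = 0.29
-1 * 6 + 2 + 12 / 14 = -22 / 7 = -3.14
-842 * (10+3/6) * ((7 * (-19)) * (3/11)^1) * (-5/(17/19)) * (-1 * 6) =2010708630/187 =10752452.57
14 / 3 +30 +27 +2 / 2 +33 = 287 / 3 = 95.67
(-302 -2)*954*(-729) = 211421664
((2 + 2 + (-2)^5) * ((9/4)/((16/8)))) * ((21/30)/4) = -441/80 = -5.51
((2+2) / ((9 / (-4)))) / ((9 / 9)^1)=-16 / 9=-1.78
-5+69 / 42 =-47 / 14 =-3.36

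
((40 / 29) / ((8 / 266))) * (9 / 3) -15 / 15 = 3961 / 29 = 136.59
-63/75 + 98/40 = 161/100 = 1.61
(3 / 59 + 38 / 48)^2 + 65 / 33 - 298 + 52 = -243.32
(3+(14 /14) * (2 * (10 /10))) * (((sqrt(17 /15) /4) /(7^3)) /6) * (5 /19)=5 * sqrt(255) /469224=0.00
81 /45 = 9 /5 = 1.80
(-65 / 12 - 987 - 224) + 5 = -14537 / 12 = -1211.42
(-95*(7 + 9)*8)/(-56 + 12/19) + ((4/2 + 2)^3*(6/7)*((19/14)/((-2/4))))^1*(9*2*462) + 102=-2278999322/1841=-1237913.81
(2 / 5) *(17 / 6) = 17 / 15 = 1.13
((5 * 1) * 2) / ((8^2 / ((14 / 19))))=35 / 304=0.12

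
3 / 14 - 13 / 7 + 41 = 39.36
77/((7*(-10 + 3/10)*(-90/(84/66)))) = 14/873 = 0.02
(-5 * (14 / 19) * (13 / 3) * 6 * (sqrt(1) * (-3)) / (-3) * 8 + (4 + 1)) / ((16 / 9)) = -130185 / 304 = -428.24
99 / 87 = 33 / 29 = 1.14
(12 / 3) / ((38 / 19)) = 2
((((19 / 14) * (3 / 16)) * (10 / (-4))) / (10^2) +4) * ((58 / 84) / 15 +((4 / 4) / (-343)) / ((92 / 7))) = 332531419 / 1817625600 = 0.18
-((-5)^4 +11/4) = -2511/4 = -627.75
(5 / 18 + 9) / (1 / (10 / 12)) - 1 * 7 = 79 / 108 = 0.73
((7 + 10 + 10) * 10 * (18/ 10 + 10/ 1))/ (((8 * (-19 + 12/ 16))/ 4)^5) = -0.00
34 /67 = 0.51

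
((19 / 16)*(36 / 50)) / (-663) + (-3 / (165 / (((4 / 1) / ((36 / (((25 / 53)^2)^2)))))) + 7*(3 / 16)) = 90537854525909 / 69054333519600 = 1.31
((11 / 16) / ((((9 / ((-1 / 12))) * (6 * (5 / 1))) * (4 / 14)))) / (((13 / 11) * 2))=-847 / 2695680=-0.00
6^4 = 1296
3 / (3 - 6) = -1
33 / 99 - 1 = -2 / 3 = -0.67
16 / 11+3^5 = 2689 / 11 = 244.45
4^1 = 4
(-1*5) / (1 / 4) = -20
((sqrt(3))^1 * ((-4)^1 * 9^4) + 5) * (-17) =-85 + 446148 * sqrt(3) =772666.00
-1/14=-0.07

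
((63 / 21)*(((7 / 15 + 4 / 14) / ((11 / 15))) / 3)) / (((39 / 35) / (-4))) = -1580 / 429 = -3.68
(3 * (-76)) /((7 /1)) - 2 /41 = -9362 /287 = -32.62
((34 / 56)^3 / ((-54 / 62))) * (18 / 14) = -152303 / 460992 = -0.33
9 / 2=4.50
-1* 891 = -891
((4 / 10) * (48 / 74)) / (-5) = -48 / 925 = -0.05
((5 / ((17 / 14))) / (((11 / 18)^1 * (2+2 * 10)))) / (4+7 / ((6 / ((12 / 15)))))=4725 / 76109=0.06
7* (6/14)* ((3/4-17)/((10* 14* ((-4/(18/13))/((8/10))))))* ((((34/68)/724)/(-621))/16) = -1/149201920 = -0.00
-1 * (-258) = 258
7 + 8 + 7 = 22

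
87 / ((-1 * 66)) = -29 / 22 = -1.32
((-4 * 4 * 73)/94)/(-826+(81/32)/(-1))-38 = -47333530/1246111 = -37.99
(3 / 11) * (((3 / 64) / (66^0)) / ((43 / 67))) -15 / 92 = -99651 / 696256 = -0.14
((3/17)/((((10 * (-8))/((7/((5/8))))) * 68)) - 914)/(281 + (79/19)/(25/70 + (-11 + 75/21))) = -99371764701/30486899000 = -3.26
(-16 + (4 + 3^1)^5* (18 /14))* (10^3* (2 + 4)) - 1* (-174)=129558174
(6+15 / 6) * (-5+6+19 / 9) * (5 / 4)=595 / 18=33.06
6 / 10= 3 / 5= 0.60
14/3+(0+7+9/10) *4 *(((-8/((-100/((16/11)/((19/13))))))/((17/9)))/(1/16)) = 34612246/1332375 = 25.98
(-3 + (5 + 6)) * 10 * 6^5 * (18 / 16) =699840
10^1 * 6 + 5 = 65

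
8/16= 1/2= 0.50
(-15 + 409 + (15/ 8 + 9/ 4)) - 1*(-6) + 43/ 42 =68065/ 168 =405.15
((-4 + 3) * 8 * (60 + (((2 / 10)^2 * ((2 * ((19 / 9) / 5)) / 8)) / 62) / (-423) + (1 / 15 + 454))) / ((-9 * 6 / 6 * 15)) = 60668605781 / 1991536875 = 30.46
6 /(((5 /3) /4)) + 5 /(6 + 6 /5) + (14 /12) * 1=2927 /180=16.26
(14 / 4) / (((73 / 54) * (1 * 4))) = 189 / 292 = 0.65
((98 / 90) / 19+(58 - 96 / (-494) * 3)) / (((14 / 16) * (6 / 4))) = 10428592 / 233415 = 44.68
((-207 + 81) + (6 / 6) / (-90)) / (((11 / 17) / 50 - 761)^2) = -819387250 / 3765606227289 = -0.00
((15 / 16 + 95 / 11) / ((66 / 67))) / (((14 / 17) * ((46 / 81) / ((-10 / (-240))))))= 17272935 / 19948544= 0.87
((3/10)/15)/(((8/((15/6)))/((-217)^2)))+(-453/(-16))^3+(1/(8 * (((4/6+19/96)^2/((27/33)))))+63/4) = 35703362166163/1551953920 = 23005.43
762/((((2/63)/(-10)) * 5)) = -48006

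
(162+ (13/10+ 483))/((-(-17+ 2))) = 6463/150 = 43.09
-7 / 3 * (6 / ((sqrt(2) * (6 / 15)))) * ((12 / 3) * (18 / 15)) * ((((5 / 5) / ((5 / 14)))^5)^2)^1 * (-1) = 24297391017984 * sqrt(2) / 9765625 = 3518638.07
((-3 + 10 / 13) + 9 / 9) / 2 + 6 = 70 / 13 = 5.38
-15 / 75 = -1 / 5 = -0.20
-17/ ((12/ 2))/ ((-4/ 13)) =9.21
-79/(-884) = 79/884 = 0.09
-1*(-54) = 54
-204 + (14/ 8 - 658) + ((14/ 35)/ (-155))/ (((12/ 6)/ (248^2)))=-93961/ 100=-939.61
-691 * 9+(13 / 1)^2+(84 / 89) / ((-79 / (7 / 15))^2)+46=-6004.00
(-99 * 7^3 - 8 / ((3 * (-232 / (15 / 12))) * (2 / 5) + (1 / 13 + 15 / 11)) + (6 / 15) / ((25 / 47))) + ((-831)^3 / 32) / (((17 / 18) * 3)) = -85574660479953609 / 13448258000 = -6363252.44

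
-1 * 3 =-3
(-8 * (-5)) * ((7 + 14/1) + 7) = 1120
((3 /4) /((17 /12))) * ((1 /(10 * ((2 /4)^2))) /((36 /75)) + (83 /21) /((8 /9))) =2661 /952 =2.80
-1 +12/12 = 0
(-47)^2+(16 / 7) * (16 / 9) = 139423 / 63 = 2213.06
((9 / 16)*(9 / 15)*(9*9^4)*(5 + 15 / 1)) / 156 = 531441 / 208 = 2555.00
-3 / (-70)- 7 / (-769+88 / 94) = 18761 / 360990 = 0.05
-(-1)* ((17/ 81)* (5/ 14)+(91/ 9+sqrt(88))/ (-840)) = 0.05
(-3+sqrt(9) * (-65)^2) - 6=12666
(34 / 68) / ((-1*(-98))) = 1 / 196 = 0.01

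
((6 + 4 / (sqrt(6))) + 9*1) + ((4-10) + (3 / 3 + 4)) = 2*sqrt(6) / 3 + 14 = 15.63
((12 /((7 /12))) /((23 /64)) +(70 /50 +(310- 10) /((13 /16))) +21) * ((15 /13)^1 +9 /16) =14973141 /19435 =770.42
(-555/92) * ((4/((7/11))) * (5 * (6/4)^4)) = -2472525/2576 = -959.83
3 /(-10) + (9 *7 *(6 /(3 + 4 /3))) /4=1398 /65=21.51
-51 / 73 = -0.70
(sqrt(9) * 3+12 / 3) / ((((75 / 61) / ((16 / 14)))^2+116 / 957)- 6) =-102163776 / 37104311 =-2.75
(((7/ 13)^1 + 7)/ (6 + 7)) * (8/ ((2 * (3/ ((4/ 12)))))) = 392/ 1521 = 0.26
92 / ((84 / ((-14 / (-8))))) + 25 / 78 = 349 / 156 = 2.24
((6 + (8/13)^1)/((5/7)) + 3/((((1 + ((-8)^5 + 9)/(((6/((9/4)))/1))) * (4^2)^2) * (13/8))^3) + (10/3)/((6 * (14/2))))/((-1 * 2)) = -392607943181823398569999/84062091308962736511360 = -4.67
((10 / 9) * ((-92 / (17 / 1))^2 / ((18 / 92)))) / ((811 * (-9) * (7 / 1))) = -3893440 / 1196036037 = -0.00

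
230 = 230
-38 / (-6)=19 / 3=6.33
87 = 87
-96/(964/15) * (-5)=1800/241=7.47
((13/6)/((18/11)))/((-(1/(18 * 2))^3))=-61776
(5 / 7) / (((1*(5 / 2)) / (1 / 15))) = 2 / 105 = 0.02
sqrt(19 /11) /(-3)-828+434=-394-sqrt(209) /33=-394.44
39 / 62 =0.63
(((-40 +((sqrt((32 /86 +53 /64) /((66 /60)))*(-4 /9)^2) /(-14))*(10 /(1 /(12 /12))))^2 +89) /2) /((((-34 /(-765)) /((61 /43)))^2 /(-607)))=-525899608.30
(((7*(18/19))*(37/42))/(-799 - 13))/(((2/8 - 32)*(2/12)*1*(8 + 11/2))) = 148/1469517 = 0.00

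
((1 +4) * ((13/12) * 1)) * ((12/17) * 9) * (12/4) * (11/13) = 1485/17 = 87.35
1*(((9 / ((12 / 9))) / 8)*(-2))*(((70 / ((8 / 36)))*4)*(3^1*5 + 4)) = -161595 / 4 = -40398.75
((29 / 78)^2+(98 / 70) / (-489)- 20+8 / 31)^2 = 9082807991491812361 / 23627458874307600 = 384.42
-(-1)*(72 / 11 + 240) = 2712 / 11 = 246.55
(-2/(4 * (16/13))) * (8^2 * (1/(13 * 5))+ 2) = -1.21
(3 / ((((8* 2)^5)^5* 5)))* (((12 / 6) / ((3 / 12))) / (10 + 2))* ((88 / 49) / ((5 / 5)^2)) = 11 / 19410899815994762710418267832320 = 0.00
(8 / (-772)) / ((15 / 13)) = -26 / 2895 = -0.01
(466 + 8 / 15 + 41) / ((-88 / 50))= -38065 / 132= -288.37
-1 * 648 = -648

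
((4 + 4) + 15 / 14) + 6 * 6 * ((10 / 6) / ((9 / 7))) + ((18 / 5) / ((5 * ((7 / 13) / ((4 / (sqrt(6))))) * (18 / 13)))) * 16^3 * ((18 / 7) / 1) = 2341 / 42 + 8306688 * sqrt(6) / 1225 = 16665.65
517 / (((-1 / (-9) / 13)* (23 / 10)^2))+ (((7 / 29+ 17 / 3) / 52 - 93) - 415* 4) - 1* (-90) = 11692805279 / 1196598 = 9771.71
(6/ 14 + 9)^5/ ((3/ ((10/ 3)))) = 1391480640/ 16807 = 82791.73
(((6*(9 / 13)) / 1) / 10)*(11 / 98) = 297 / 6370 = 0.05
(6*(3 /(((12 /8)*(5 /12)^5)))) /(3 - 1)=1492992 /3125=477.76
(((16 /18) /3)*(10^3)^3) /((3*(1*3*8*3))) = 1000000000 /729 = 1371742.11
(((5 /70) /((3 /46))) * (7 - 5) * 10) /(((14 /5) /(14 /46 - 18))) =-20350 /147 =-138.44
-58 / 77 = -0.75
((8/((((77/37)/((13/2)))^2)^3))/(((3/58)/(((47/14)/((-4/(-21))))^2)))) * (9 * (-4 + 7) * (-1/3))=-21420417740146222025007/53356129302784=-401461238.29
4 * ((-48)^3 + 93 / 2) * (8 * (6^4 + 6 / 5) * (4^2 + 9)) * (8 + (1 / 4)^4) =-918205708460.62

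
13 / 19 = 0.68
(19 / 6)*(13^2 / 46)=3211 / 276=11.63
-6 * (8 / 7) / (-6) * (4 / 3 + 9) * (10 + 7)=4216 / 21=200.76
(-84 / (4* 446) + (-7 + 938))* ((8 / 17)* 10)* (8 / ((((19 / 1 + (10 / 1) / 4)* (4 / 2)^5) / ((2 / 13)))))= 16608200 / 2119169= 7.84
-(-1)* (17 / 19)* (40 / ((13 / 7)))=4760 / 247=19.27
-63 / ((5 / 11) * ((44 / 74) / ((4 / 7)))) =-666 / 5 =-133.20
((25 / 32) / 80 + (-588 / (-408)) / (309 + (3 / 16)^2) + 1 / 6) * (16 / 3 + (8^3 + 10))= 10959960739 / 114766592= 95.50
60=60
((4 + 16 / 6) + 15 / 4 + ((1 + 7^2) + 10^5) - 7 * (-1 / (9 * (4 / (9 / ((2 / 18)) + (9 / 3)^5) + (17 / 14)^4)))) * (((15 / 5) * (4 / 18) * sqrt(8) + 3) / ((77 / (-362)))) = -1478643673732601 / 1047757018 - 2957287347465202 * sqrt(2) / 4714906581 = -2298270.86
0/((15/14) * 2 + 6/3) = 0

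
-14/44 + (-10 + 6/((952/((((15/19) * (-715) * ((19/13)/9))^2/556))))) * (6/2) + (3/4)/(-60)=-54667057/1819510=-30.04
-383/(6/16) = -1021.33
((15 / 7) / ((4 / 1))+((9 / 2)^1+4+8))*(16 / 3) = 636 / 7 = 90.86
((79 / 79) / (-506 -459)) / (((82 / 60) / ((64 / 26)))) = -192 / 102869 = -0.00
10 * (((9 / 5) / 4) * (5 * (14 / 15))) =21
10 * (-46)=-460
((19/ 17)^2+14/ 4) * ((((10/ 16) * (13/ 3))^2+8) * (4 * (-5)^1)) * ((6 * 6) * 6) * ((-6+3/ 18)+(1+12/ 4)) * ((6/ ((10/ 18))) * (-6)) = -21603707235/ 578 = -37376656.12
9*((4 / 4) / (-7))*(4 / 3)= -12 / 7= -1.71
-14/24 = -7/12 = -0.58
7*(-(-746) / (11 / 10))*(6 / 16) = 39165 / 22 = 1780.23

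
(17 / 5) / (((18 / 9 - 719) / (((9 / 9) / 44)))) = -17 / 157740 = -0.00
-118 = -118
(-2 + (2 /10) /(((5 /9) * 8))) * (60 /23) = -51 /10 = -5.10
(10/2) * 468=2340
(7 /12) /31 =7 /372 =0.02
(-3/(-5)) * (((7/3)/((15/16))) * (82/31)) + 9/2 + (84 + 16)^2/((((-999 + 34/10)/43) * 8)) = -527043473/11573850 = -45.54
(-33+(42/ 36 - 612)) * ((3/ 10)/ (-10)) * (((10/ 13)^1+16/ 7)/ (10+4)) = 536957/ 127400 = 4.21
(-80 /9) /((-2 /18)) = 80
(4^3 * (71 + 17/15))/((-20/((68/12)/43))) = -294304/9675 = -30.42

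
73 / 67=1.09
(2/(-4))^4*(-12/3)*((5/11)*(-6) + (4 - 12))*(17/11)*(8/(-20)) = -1.66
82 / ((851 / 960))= 78720 / 851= 92.50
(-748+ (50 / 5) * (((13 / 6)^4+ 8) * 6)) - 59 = 995.27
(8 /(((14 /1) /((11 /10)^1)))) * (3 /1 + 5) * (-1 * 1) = -176 /35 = -5.03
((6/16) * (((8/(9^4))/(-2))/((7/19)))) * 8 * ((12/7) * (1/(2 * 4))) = -38/35721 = -0.00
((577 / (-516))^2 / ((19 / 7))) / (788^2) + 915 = 2874263193899143 / 3141271247616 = 915.00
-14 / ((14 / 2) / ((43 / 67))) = -86 / 67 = -1.28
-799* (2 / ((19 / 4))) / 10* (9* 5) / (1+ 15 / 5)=-7191 / 19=-378.47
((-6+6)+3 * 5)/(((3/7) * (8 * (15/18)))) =21/4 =5.25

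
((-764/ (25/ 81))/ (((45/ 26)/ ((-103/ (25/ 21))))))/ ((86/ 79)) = 15274353276/ 134375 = 113669.61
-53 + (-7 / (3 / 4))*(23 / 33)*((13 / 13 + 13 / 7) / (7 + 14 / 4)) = -113867 / 2079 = -54.77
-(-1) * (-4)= -4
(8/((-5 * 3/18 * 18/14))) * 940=-21056/3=-7018.67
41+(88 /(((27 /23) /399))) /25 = 278417 /225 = 1237.41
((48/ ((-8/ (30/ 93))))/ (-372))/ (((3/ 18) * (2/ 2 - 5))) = -15/ 1922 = -0.01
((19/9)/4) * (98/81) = 931/1458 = 0.64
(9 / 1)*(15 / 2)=135 / 2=67.50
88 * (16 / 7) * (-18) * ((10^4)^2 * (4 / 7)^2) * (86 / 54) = -193740800000000 / 1029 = -188280660835.76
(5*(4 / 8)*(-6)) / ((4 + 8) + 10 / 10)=-1.15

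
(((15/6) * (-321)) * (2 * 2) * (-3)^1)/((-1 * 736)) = -13.08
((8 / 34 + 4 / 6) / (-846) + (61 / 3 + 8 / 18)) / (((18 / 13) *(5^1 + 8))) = 1.15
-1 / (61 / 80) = -80 / 61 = -1.31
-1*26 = -26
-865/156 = -5.54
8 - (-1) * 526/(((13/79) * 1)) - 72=40722/13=3132.46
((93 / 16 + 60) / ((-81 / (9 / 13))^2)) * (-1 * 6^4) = -81 / 13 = -6.23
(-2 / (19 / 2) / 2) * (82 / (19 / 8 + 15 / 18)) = -3936 / 1463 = -2.69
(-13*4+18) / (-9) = 34 / 9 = 3.78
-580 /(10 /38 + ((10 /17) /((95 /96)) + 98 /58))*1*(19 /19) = -271643 /1193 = -227.70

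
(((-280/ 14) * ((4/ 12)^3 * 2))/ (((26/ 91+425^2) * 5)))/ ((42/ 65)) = -260/ 102414537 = -0.00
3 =3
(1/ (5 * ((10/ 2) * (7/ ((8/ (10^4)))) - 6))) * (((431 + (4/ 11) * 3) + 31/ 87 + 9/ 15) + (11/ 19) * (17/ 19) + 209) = 1109957551/ 377813647200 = 0.00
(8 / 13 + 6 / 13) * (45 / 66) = 105 / 143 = 0.73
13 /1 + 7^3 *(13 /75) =72.45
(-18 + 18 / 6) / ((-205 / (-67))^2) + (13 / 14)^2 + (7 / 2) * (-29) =-168428157 / 1647380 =-102.24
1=1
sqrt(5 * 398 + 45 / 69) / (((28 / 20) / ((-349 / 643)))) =-1745 * sqrt(1053055) / 103523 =-17.30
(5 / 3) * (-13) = -65 / 3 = -21.67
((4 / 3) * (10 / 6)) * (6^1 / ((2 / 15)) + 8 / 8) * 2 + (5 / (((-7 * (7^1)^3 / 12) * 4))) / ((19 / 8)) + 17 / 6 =170202329 / 821142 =207.28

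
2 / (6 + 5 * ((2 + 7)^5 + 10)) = 2 / 295301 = 0.00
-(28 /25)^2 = -1.25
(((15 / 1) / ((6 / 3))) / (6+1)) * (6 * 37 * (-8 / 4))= -3330 / 7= -475.71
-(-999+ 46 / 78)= 38938 / 39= 998.41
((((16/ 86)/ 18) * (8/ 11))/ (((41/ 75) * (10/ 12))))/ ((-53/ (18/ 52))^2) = 6480/ 9206264353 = 0.00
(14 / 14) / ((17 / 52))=52 / 17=3.06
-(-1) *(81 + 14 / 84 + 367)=2689 / 6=448.17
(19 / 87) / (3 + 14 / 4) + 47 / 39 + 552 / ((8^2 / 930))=12097913 / 1508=8022.49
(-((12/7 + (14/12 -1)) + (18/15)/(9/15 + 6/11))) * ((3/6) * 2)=-41/14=-2.93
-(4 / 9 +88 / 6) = -136 / 9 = -15.11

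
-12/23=-0.52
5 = 5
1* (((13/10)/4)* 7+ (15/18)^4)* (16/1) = 17867/405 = 44.12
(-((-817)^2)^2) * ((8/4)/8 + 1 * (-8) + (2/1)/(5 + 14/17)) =1306773410499893/396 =3299932854797.71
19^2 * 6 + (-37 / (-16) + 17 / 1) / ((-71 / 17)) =2455323 / 1136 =2161.38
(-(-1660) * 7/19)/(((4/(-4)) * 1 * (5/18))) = -41832/19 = -2201.68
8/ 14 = 4/ 7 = 0.57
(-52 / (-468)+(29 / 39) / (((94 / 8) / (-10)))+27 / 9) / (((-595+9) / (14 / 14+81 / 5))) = -586004 / 8056035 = -0.07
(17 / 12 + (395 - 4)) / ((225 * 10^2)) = 4709 / 270000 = 0.02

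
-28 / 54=-14 / 27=-0.52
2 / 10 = 1 / 5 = 0.20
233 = 233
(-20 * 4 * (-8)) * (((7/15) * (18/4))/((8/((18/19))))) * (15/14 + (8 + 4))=39528/19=2080.42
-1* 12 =-12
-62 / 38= -31 / 19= -1.63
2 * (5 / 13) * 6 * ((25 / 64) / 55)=75 / 2288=0.03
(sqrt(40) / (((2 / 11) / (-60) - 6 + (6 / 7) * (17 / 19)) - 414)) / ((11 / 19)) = -151620 * sqrt(10) / 18400273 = -0.03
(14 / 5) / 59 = 14 / 295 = 0.05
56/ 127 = 0.44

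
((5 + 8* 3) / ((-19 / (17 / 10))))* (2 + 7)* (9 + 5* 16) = -394893 / 190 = -2078.38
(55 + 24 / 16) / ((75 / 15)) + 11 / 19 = 2257 / 190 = 11.88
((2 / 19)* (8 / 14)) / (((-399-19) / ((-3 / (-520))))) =-3 / 3613610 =-0.00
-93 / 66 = -31 / 22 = -1.41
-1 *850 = -850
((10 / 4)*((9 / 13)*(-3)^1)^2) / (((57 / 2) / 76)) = 28.76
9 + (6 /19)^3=9.03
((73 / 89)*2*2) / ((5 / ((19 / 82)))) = 2774 / 18245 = 0.15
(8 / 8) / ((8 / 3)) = 3 / 8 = 0.38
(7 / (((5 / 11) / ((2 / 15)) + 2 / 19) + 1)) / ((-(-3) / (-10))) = -29260 / 5661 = -5.17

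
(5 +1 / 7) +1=43 / 7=6.14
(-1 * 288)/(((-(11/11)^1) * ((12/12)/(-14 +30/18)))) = -3552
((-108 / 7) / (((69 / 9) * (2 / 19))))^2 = 365.50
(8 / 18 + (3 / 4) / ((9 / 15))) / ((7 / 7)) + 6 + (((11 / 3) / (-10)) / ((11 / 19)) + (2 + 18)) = 27.06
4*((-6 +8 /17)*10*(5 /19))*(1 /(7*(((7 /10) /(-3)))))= 564000 /15827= 35.64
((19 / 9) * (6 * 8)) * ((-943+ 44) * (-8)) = 2186368 / 3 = 728789.33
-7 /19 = -0.37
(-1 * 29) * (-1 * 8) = 232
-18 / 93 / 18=-1 / 93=-0.01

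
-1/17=-0.06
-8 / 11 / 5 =-0.15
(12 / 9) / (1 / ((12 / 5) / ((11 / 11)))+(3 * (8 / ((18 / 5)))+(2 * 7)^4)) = 16 / 461077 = 0.00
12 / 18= 2 / 3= 0.67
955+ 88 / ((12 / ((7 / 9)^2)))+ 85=253798 / 243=1044.44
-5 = -5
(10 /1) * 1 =10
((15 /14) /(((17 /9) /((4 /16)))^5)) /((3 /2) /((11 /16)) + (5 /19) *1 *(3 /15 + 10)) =20568735 /2300122904576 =0.00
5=5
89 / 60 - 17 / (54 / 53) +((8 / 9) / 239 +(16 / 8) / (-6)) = -2004491 / 129060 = -15.53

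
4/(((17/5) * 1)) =20/17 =1.18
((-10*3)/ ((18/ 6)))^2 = 100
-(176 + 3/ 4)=-707/ 4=-176.75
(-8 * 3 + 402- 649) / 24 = -271 / 24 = -11.29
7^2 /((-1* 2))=-49 /2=-24.50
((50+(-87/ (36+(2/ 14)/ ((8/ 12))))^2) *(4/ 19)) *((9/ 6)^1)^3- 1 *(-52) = 49722229/ 542659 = 91.63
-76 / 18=-38 / 9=-4.22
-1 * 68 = -68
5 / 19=0.26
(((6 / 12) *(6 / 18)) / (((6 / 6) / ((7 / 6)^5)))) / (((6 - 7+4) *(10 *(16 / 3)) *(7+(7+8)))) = 16807 / 164229120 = 0.00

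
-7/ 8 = -0.88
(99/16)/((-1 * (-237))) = 33/1264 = 0.03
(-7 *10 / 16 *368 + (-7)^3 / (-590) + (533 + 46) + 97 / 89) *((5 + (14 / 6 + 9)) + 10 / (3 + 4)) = -20160669769 / 1102710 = -18282.84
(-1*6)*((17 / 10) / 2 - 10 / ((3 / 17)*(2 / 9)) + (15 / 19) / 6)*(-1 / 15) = -96527 / 950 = -101.61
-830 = -830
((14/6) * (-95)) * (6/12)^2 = -665/12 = -55.42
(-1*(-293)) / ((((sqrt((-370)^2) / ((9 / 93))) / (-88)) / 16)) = -618816 / 5735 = -107.90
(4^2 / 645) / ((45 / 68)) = 1088 / 29025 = 0.04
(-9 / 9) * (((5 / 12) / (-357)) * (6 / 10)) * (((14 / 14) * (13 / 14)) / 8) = 13 / 159936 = 0.00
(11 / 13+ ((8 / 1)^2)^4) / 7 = 218103819 / 91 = 2396745.26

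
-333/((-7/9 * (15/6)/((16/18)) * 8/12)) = 7992/35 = 228.34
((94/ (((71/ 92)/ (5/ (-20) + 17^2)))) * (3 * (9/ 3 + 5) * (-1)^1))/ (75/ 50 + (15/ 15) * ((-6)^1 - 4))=119861280/ 1207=99305.12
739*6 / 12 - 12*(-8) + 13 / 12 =5599 / 12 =466.58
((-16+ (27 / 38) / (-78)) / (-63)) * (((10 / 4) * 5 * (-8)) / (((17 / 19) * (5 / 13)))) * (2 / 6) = -79085 / 3213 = -24.61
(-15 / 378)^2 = 25 / 15876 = 0.00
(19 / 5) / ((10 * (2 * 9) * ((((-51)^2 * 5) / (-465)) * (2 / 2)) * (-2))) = 589 / 1560600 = 0.00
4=4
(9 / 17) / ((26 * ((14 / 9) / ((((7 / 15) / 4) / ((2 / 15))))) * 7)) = 81 / 49504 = 0.00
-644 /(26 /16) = -5152 /13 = -396.31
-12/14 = -6/7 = -0.86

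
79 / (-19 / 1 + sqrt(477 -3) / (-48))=-4.06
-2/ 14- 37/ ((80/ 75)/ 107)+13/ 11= -4571365/ 1232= -3710.52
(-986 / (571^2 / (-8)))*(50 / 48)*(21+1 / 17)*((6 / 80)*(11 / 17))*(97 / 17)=27693985 / 188451698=0.15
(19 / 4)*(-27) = -513 / 4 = -128.25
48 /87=16 /29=0.55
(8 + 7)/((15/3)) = 3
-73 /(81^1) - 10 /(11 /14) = -12143 /891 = -13.63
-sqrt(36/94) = -3 * sqrt(94)/47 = -0.62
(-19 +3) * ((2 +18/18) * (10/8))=-60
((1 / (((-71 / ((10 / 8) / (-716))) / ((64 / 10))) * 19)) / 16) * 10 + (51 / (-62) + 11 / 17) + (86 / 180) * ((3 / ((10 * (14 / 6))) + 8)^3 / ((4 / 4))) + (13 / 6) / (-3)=111613390152606831 / 436485394310000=255.71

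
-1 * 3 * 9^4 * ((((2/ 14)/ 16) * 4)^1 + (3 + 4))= -3877551/ 28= -138483.96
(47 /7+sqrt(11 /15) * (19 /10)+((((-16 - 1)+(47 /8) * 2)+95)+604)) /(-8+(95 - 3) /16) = -19613 /63 - 38 * sqrt(165) /675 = -312.04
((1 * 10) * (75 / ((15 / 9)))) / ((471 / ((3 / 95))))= 90 / 2983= 0.03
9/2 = 4.50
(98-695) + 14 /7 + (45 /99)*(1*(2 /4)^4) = -104715 /176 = -594.97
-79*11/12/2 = -869/24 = -36.21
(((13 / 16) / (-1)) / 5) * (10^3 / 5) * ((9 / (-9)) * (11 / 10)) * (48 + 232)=10010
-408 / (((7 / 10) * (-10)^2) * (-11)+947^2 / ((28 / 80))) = -476 / 2988465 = -0.00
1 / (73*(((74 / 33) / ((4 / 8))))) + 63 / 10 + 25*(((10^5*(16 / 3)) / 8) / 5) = 54021021473 / 162060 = 333339.64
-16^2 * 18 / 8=-576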